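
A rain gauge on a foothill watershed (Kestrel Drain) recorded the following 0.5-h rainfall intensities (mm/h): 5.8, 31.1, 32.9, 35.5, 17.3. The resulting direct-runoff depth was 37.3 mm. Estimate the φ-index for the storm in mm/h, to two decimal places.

φ ≈ 10.55 mm/h

Only the 4 blocks with intensity above φ contribute runoff: 31.1, 32.9, 35.5, 17.3 mm/h.
Σ(I−φ)·Δt = d  ⇒  (31.1+32.9+35.5+17.3 − 4φ)·0.5 = 37.3
φ = (116.8 − 37.3/0.5) / 4 = 10.55 mm/h.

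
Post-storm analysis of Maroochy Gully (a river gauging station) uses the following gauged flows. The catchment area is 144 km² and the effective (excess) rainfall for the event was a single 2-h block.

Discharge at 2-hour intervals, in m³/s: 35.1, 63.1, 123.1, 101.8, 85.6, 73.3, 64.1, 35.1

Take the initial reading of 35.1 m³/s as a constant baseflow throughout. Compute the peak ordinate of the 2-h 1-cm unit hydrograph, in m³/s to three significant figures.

U_p ≈ 58.6 m³/s

Direct runoff: 0.0, 28.0, 88.0, 66.7, 50.5, 38.2, 29.0, 0.0 m³/s; ΣQ_DR = 300.4 m³/s, peak = 88.0 m³/s.
Runoff depth d = ΣQ_DR·Δt / A = 300.4 × 7200 / (144 km²) = 15.02 mm.
The 1-cm UH is the DRH scaled by (10 mm)/d, so U_p = 88.0 × 10/15.02 = 58.6 m³/s.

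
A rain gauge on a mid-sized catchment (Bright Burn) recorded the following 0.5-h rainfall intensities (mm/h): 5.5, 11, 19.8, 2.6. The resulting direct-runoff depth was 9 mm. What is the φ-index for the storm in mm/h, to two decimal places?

Only the 2 blocks with intensity above φ contribute runoff: 11, 19.8 mm/h.
Σ(I−φ)·Δt = d  ⇒  (11+19.8 − 2φ)·0.5 = 9
φ = (30.80 − 9/0.5) / 2 = 6.40 mm/h.

φ ≈ 6.40 mm/h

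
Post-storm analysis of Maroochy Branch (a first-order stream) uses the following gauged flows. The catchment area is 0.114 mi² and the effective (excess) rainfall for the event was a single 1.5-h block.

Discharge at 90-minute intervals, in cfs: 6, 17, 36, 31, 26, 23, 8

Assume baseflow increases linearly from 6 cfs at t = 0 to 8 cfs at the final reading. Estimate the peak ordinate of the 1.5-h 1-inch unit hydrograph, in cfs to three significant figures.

Direct runoff: 0.00, 10.67, 29.33, 24.00, 18.67, 15.33, 0.00 cfs; ΣQ_DR = 98.00 cfs, peak = 29.33 cfs.
Runoff depth d = ΣQ_DR·Δt / A = 98.00 × 5400 / (0.114 mi²) = 1.998 in.
The 1-inch UH is the DRH scaled by (1 in)/d, so U_p = 29.33 × 1/1.998 = 14.7 cfs.

U_p ≈ 14.7 cfs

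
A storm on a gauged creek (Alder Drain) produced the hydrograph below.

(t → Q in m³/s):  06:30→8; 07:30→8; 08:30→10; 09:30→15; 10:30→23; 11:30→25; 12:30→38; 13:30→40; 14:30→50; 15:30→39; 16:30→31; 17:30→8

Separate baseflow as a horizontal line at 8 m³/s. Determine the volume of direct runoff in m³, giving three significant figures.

V ≈ 7.16 × 10^5 m³

Direct-runoff ordinates (Q − Q_b): 0.0, 0.0, 2.0, 7.0, 15.0, 17.0, 30.0, 32.0, 42.0, 31.0, 23.0, 0.0 m³/s.
ΣQ_DR = 199.0 m³/s.
With Δt = 1 h = 3600 s, V = ΣQ_DR · Δt = 199.0 × 3600 = 7.16 × 10^5 m³.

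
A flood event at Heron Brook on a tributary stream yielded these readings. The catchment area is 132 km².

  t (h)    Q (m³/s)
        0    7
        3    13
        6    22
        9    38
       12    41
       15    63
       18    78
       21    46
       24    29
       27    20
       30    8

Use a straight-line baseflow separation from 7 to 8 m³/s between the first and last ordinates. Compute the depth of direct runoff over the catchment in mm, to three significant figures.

Direct runoff: 0.00, 5.90, 14.80, 30.70, 33.60, 55.50, 70.40, 38.30, 21.20, 12.10, 0.00 m³/s; ΣQ_DR = 282.5 m³/s.
V = ΣQ_DR · Δt = 282.5 × 10800 s = 3.051 × 10^6 m³.
Over A = 132 km², depth = V / A = 23.1 mm.

d ≈ 23.1 mm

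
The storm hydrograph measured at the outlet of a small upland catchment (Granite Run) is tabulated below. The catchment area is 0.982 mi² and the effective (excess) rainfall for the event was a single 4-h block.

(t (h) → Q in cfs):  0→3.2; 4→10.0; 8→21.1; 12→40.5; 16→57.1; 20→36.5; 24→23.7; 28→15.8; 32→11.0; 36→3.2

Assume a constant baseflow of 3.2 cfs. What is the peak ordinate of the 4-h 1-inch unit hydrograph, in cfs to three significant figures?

U_p ≈ 44.9 cfs

Direct runoff: 0.0, 6.8, 17.9, 37.3, 53.9, 33.3, 20.5, 12.6, 7.8, 0.0 cfs; ΣQ_DR = 190.1 cfs, peak = 53.9 cfs.
Runoff depth d = ΣQ_DR·Δt / A = 190.1 × 14400 / (0.982 mi²) = 1.200 in.
The 1-inch UH is the DRH scaled by (1 in)/d, so U_p = 53.9 × 1/1.200 = 44.9 cfs.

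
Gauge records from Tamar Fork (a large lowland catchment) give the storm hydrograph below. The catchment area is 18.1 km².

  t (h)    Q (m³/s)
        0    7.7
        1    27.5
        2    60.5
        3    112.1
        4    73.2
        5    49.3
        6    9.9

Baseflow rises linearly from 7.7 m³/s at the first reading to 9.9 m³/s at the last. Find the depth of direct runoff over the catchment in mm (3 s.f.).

Direct runoff: 0.00, 19.43, 52.07, 103.30, 64.03, 39.77, 0.00 m³/s; ΣQ_DR = 278.6 m³/s.
V = ΣQ_DR · Δt = 278.6 × 3600 s = 1.003 × 10^6 m³.
Over A = 18.1 km², depth = V / A = 55.4 mm.

d ≈ 55.4 mm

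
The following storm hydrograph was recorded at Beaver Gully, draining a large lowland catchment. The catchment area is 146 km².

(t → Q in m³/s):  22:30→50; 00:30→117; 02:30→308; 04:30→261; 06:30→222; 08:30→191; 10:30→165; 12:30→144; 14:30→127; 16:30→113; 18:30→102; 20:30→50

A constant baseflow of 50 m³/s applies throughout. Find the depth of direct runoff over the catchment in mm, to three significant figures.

Direct runoff: 0.0, 67.0, 258.0, 211.0, 172.0, 141.0, 115.0, 94.0, 77.0, 63.0, 52.0, 0.0 m³/s; ΣQ_DR = 1250 m³/s.
V = ΣQ_DR · Δt = 1250 × 7200 s = 9.000 × 10^6 m³.
Over A = 146 km², depth = V / A = 61.6 mm.

d ≈ 61.6 mm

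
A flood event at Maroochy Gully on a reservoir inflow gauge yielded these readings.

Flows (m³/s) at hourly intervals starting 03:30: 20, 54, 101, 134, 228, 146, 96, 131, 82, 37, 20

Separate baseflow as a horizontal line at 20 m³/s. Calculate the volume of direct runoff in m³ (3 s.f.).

V ≈ 2.98 × 10^6 m³

Direct-runoff ordinates (Q − Q_b): 0.0, 34.0, 81.0, 114.0, 208.0, 126.0, 76.0, 111.0, 62.0, 17.0, 0.0 m³/s.
ΣQ_DR = 829.0 m³/s.
With Δt = 1 h = 3600 s, V = ΣQ_DR · Δt = 829.0 × 3600 = 2.98 × 10^6 m³.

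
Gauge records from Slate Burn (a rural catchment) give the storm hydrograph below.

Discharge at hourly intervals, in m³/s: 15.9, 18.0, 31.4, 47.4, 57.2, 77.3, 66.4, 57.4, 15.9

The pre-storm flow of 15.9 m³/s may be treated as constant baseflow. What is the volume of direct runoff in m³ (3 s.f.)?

Direct-runoff ordinates (Q − Q_b): 0.0, 2.1, 15.5, 31.5, 41.3, 61.4, 50.5, 41.5, 0.0 m³/s.
ΣQ_DR = 243.8 m³/s.
With Δt = 1 h = 3600 s, V = ΣQ_DR · Δt = 243.8 × 3600 = 8.78 × 10^5 m³.

V ≈ 8.78 × 10^5 m³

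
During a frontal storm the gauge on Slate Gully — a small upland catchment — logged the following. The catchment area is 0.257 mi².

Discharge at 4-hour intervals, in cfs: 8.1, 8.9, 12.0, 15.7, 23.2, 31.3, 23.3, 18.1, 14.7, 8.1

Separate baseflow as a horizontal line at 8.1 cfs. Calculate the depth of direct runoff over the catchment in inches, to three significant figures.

d ≈ 1.99 in

Direct runoff: 0.0, 0.8, 3.9, 7.6, 15.1, 23.2, 15.2, 10.0, 6.6, 0.0 cfs; ΣQ_DR = 82.40 cfs.
V = ΣQ_DR · Δt = 82.40 × 14400 s = 1.187 × 10^6 ft³.
Over A = 0.257 mi², depth = V / A = 1.99 in.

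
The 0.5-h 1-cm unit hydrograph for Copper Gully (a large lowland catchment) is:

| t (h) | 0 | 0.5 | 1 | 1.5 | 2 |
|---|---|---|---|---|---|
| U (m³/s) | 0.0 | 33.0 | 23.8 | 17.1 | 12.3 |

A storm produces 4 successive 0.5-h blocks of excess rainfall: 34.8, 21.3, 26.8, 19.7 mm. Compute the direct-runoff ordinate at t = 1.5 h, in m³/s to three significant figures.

Q ≈ 199 m³/s

By discrete convolution, Q_j = Σ (P_i / 10 mm) · U_{j−i}.
At t = 1.5 h (j=3): Q = (34.8/10)·17.1 + (21.3/10)·23.8 + (26.8/10)·33.0 + (19.7/10)·0.0 = 199 m³/s.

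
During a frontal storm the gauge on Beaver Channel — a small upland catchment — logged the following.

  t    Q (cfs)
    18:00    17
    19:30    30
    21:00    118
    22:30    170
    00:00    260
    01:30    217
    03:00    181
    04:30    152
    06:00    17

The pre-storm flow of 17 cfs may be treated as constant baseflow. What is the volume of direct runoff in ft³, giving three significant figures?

Direct-runoff ordinates (Q − Q_b): 0.0, 13.0, 101.0, 153.0, 243.0, 200.0, 164.0, 135.0, 0.0 cfs.
ΣQ_DR = 1009 cfs.
With Δt = 1.5 h = 5400 s, V = ΣQ_DR · Δt = 1009 × 5400 = 5.45 × 10^6 ft³.

V ≈ 5.45 × 10^6 ft³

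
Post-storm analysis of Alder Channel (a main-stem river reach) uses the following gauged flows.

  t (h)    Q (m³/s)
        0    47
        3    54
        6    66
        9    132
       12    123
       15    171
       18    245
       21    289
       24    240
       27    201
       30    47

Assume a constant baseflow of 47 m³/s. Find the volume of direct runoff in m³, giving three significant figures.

Direct-runoff ordinates (Q − Q_b): 0.0, 7.0, 19.0, 85.0, 76.0, 124.0, 198.0, 242.0, 193.0, 154.0, 0.0 m³/s.
ΣQ_DR = 1098 m³/s.
With Δt = 3 h = 10800 s, V = ΣQ_DR · Δt = 1098 × 10800 = 1.19 × 10^7 m³.

V ≈ 1.19 × 10^7 m³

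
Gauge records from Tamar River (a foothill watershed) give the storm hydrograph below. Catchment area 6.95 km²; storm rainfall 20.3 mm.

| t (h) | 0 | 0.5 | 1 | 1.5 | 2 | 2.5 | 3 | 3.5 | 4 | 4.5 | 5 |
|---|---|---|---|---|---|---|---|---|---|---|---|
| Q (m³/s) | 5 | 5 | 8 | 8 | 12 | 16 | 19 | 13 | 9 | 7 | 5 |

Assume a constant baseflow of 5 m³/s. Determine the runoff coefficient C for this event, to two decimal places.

C ≈ 0.66

ΣQ_DR = 52.00 m³/s; V = ΣQ_DR·Δt = 93600 m³.
Runoff depth d = V / A = 13.47 mm.
C = d / P = 13.47 / 20.3 = 0.66.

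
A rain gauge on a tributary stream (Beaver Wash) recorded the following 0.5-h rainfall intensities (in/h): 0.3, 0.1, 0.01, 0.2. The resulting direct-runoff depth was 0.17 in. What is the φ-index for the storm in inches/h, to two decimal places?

φ ≈ 0.09 in/h

Only the 3 blocks with intensity above φ contribute runoff: 0.3, 0.1, 0.2 in/h.
Σ(I−φ)·Δt = d  ⇒  (0.3+0.1+0.2 − 3φ)·0.5 = 0.17
φ = (0.6000 − 0.17/0.5) / 3 = 0.09 in/h.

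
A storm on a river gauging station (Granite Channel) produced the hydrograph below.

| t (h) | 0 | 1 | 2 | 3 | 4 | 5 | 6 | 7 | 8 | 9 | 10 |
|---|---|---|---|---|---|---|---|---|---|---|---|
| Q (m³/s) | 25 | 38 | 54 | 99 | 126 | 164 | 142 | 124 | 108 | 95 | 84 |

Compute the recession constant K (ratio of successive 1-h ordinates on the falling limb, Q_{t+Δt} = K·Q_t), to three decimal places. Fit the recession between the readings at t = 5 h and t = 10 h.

K ≈ 0.875

Using the recession-limb readings at t = 5 h and t = 10 h: Q falls from 164 to 84 m³/s over 5 intervals.
K = (Q₂/Q₁)^(1/5) = (84/164)^(1/5) = 0.875.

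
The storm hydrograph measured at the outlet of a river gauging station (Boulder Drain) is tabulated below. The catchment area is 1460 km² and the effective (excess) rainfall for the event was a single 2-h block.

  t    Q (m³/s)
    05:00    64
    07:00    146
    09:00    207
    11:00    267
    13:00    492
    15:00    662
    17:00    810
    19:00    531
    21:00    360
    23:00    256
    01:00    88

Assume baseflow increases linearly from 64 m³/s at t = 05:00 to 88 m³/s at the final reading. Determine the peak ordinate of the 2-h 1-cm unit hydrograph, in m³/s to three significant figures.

Direct runoff: 0.00, 79.60, 138.20, 195.80, 418.40, 586.00, 731.60, 450.20, 276.80, 170.40, 0.00 m³/s; ΣQ_DR = 3047 m³/s, peak = 731.60 m³/s.
Runoff depth d = ΣQ_DR·Δt / A = 3047 × 7200 / (1460 km²) = 15.03 mm.
The 1-cm UH is the DRH scaled by (10 mm)/d, so U_p = 731.60 × 10/15.03 = 487 m³/s.

U_p ≈ 487 m³/s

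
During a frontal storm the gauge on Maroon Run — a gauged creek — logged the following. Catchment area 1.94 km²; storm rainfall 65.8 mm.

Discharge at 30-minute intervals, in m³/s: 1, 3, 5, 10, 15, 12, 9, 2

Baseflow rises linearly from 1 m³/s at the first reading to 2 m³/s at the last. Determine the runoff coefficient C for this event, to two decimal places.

C ≈ 0.63

ΣQ_DR = 45.00 m³/s; V = ΣQ_DR·Δt = 81000 m³.
Runoff depth d = V / A = 41.75 mm.
C = d / P = 41.75 / 65.8 = 0.63.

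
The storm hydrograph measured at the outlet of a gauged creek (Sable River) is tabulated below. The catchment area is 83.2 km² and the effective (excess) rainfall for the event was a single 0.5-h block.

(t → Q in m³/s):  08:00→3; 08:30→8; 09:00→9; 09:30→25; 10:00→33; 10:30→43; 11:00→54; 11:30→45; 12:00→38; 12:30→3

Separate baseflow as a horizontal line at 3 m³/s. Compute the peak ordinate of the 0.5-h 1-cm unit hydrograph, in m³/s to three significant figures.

U_p ≈ 102 m³/s

Direct runoff: 0.0, 5.0, 6.0, 22.0, 30.0, 40.0, 51.0, 42.0, 35.0, 0.0 m³/s; ΣQ_DR = 231.0 m³/s, peak = 51.0 m³/s.
Runoff depth d = ΣQ_DR·Δt / A = 231.0 × 1800 / (83.2 km²) = 4.998 mm.
The 1-cm UH is the DRH scaled by (10 mm)/d, so U_p = 51.0 × 10/4.998 = 102 m³/s.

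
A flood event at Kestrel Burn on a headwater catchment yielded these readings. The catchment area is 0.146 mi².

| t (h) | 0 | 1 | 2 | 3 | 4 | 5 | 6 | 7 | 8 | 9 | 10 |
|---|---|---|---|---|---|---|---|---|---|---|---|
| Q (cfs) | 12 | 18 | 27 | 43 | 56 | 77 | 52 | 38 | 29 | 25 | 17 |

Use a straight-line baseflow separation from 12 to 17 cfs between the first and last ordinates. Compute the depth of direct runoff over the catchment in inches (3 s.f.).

Direct runoff: 0.00, 5.50, 14.00, 29.50, 42.00, 62.50, 37.00, 22.50, 13.00, 8.50, 0.00 cfs; ΣQ_DR = 234.5 cfs.
V = ΣQ_DR · Δt = 234.5 × 3600 s = 8.442 × 10^5 ft³.
Over A = 0.146 mi², depth = V / A = 2.49 in.

d ≈ 2.49 in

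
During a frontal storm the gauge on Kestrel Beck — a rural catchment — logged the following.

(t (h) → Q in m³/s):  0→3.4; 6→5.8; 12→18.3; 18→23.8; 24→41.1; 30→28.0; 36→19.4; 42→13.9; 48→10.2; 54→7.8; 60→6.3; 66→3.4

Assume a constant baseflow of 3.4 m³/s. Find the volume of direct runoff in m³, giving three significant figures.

Direct-runoff ordinates (Q − Q_b): 0.0, 2.4, 14.9, 20.4, 37.7, 24.6, 16.0, 10.5, 6.8, 4.4, 2.9, 0.0 m³/s.
ΣQ_DR = 140.6 m³/s.
With Δt = 6 h = 21600 s, V = ΣQ_DR · Δt = 140.6 × 21600 = 3.04 × 10^6 m³.

V ≈ 3.04 × 10^6 m³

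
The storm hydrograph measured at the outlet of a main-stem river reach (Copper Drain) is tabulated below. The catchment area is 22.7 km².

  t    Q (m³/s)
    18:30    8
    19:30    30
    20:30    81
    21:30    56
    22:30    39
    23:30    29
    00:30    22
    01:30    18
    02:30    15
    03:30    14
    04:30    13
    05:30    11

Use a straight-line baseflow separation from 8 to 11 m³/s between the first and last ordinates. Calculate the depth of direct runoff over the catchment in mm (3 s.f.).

d ≈ 35.2 mm

Direct runoff: 0.00, 21.73, 72.45, 47.18, 29.91, 19.64, 12.36, 8.09, 4.82, 3.55, 2.27, 0.00 m³/s; ΣQ_DR = 222.0 m³/s.
V = ΣQ_DR · Δt = 222.0 × 3600 s = 7.992 × 10^5 m³.
Over A = 22.7 km², depth = V / A = 35.2 mm.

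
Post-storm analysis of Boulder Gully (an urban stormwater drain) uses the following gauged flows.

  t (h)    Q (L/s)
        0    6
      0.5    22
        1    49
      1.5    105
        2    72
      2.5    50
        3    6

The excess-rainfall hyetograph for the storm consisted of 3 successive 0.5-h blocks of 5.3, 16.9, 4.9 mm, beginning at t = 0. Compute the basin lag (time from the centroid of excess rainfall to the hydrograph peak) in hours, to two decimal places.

Centroid of excess rainfall: t_c = Σ P_i·t̄_i / ΣP_i = 0.7426 h (block centres at 0.25, 0.75, 1.25 h).
Hydrograph peak occurs at t = 1.5 h, so basin lag t_L = 1.5 − 0.7426 = 0.76 h.

t_L ≈ 0.76 h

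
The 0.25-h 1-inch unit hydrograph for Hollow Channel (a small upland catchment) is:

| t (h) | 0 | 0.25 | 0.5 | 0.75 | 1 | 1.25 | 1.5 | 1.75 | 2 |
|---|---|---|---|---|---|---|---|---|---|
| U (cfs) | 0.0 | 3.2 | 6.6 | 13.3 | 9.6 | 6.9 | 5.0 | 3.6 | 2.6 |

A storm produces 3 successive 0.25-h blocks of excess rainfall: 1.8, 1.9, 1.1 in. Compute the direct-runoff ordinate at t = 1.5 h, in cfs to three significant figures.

Q ≈ 32.7 cfs

By discrete convolution, Q_j = Σ (P_i / 1 in) · U_{j−i}.
At t = 1.5 h (j=6): Q = (1.8/1)·5.0 + (1.9/1)·6.9 + (1.1/1)·9.6 = 32.7 cfs.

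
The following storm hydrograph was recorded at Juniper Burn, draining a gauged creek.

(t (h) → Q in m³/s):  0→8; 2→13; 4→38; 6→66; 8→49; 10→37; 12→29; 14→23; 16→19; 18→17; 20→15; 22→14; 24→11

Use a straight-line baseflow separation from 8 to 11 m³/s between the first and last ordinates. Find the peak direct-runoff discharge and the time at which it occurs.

Q_p = 57.25 m³/s at t = 6 h

Subtracting baseflow gives direct-runoff ordinates: 0.00, 4.75, 29.50, 57.25, 40.00, 27.75, 19.50, 13.25, 9.00, 6.75, 4.50, 3.25, 0.00 m³/s.
The maximum is 57.25 m³/s, occurring at the reading for t = 6 h.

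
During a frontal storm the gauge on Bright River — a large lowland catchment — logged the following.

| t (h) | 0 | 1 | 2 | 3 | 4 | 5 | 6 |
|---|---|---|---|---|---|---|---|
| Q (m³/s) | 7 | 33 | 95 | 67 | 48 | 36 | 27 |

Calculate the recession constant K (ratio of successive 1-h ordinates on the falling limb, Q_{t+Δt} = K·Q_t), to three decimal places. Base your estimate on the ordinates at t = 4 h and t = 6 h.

K ≈ 0.750

Using the recession-limb readings at t = 4 h and t = 6 h: Q falls from 48 to 27 m³/s over 2 intervals.
K = (Q₂/Q₁)^(1/2) = (27/48)^(1/2) = 0.750.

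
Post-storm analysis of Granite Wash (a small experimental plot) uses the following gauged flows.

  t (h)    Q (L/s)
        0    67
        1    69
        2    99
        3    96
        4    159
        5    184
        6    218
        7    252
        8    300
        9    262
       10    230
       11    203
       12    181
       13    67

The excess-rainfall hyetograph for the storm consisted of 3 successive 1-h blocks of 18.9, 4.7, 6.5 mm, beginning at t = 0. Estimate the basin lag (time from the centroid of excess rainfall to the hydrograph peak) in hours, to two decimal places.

Centroid of excess rainfall: t_c = Σ P_i·t̄_i / ΣP_i = 1.0880 h (block centres at 0.5, 1.5, 2.5 h).
Hydrograph peak occurs at t = 8 h, so basin lag t_L = 8 − 1.0880 = 6.91 h.

t_L ≈ 6.91 h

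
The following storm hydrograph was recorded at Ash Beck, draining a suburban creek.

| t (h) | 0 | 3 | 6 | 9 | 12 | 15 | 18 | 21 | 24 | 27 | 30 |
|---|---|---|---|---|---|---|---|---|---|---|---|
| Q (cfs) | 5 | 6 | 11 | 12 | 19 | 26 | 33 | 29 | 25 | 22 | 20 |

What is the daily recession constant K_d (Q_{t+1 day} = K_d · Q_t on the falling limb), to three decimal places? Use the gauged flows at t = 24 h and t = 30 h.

K_d ≈ 0.410

Between t = 24 h and t = 30 h the flow falls from 25 to 20 cfs over 2×3 h = 6 h.
Per-interval ratio K = (20/25)^(1/2) = 0.8944; K_d = K^(24/3) = 0.410.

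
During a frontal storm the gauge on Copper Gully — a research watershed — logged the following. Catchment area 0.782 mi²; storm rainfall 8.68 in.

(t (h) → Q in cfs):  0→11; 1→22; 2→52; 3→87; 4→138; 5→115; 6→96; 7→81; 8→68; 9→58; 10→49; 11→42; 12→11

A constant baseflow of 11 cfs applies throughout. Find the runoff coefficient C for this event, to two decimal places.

ΣQ_DR = 687.0 cfs; V = ΣQ_DR·Δt = 2.473 × 10^6 ft³.
Runoff depth d = V / A = 1.361 in.
C = d / P = 1.361 / 8.68 = 0.16.

C ≈ 0.16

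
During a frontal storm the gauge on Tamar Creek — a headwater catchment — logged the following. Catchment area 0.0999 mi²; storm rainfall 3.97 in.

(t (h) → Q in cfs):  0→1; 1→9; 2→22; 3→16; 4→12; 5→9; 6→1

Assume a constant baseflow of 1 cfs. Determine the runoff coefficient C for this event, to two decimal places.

C ≈ 0.25

ΣQ_DR = 63.00 cfs; V = ΣQ_DR·Δt = 2.268 × 10^5 ft³.
Runoff depth d = V / A = 0.9772 in.
C = d / P = 0.9772 / 3.97 = 0.25.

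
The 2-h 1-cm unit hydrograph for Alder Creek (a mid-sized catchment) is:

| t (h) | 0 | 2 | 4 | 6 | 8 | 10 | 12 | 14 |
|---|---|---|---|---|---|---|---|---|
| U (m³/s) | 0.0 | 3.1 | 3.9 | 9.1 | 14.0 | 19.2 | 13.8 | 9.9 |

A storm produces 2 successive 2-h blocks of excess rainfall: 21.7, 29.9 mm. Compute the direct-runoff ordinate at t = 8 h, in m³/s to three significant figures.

Q ≈ 57.6 m³/s

By discrete convolution, Q_j = Σ (P_i / 10 mm) · U_{j−i}.
At t = 8 h (j=4): Q = (21.7/10)·14.0 + (29.9/10)·9.1 = 57.6 m³/s.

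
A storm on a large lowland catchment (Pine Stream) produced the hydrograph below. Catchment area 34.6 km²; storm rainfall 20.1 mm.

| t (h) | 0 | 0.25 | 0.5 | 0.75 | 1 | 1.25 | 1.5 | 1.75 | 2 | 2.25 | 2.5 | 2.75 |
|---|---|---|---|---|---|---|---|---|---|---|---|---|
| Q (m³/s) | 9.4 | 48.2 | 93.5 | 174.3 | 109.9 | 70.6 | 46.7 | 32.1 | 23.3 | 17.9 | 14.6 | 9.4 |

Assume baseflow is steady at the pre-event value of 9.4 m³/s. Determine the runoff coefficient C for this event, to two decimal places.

C ≈ 0.70

ΣQ_DR = 537.1 m³/s; V = ΣQ_DR·Δt = 4.834 × 10^5 m³.
Runoff depth d = V / A = 13.97 mm.
C = d / P = 13.97 / 20.1 = 0.70.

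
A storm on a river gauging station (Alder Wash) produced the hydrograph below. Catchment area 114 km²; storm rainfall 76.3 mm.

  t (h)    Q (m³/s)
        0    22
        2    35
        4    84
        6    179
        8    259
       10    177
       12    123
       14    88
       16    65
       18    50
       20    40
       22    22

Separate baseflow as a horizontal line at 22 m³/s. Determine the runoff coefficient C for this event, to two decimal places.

ΣQ_DR = 880.0 m³/s; V = ΣQ_DR·Δt = 6.336 × 10^6 m³.
Runoff depth d = V / A = 55.58 mm.
C = d / P = 55.58 / 76.3 = 0.73.

C ≈ 0.73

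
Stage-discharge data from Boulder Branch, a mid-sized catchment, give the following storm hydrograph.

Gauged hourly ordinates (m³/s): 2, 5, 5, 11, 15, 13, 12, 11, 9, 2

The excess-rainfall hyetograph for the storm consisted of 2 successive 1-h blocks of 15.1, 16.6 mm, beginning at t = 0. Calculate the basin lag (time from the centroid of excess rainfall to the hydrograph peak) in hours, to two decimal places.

t_L ≈ 2.98 h

Centroid of excess rainfall: t_c = Σ P_i·t̄_i / ΣP_i = 1.0237 h (block centres at 0.5, 1.5 h).
Hydrograph peak occurs at t = 4 h, so basin lag t_L = 4 − 1.0237 = 2.98 h.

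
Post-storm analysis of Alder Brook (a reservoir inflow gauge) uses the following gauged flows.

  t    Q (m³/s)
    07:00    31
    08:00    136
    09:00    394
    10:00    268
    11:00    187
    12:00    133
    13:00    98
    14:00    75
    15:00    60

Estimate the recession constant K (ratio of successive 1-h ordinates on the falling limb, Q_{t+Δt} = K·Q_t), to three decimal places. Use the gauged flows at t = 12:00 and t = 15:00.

Using the recession-limb readings at t = 12:00 and t = 15:00: Q falls from 133 to 60 m³/s over 3 intervals.
K = (Q₂/Q₁)^(1/3) = (60/133)^(1/3) = 0.767.

K ≈ 0.767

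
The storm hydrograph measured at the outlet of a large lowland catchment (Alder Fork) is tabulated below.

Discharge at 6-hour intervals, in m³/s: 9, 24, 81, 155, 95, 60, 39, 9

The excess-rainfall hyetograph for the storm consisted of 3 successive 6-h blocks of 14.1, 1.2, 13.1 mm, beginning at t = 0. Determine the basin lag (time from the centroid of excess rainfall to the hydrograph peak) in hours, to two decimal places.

Centroid of excess rainfall: t_c = Σ P_i·t̄_i / ΣP_i = 8.7887 h (block centres at 3, 9, 15 h).
Hydrograph peak occurs at t = 18 h, so basin lag t_L = 18 − 8.7887 = 9.21 h.

t_L ≈ 9.21 h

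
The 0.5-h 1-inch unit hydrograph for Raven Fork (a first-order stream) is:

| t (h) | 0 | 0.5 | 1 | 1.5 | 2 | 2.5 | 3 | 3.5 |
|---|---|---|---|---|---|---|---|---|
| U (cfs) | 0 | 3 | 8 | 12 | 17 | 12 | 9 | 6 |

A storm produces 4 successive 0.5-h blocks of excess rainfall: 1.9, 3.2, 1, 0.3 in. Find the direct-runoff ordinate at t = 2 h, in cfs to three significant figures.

By discrete convolution, Q_j = Σ (P_i / 1 in) · U_{j−i}.
At t = 2 h (j=4): Q = (1.9/1)·17 + (3.2/1)·12 + (1/1)·8 + (0.3/1)·3 = 79.6 cfs.

Q ≈ 79.6 cfs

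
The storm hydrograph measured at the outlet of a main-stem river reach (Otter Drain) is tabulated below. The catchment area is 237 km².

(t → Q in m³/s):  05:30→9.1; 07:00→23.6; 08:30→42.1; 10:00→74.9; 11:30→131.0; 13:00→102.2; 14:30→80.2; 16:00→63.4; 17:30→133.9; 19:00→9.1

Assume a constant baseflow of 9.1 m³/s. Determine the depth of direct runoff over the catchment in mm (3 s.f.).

d ≈ 13.2 mm

Direct runoff: 0.0, 14.5, 33.0, 65.8, 121.9, 93.1, 71.1, 54.3, 124.8, 0.0 m³/s; ΣQ_DR = 578.5 m³/s.
V = ΣQ_DR · Δt = 578.5 × 5400 s = 3.124 × 10^6 m³.
Over A = 237 km², depth = V / A = 13.2 mm.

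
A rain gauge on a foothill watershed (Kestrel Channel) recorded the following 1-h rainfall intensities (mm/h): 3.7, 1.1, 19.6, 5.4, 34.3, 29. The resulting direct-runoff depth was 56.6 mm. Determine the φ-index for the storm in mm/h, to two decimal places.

φ ≈ 8.77 mm/h

Only the 3 blocks with intensity above φ contribute runoff: 19.6, 34.3, 29 mm/h.
Σ(I−φ)·Δt = d  ⇒  (19.6+34.3+29 − 3φ)·1 = 56.6
φ = (82.90 − 56.6/1) / 3 = 8.77 mm/h.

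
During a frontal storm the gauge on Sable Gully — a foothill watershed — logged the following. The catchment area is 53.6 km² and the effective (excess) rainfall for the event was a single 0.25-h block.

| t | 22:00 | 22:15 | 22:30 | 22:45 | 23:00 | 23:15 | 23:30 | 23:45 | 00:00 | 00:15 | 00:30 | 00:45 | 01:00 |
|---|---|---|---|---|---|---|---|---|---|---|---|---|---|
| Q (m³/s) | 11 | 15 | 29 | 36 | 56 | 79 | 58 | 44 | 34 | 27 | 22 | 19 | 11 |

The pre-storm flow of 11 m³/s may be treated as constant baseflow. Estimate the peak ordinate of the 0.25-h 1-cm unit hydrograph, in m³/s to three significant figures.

Direct runoff: 0.0, 4.0, 18.0, 25.0, 45.0, 68.0, 47.0, 33.0, 23.0, 16.0, 11.0, 8.0, 0.0 m³/s; ΣQ_DR = 298.0 m³/s, peak = 68.0 m³/s.
Runoff depth d = ΣQ_DR·Δt / A = 298.0 × 900 / (53.6 km²) = 5.004 mm.
The 1-cm UH is the DRH scaled by (10 mm)/d, so U_p = 68.0 × 10/5.004 = 136 m³/s.

U_p ≈ 136 m³/s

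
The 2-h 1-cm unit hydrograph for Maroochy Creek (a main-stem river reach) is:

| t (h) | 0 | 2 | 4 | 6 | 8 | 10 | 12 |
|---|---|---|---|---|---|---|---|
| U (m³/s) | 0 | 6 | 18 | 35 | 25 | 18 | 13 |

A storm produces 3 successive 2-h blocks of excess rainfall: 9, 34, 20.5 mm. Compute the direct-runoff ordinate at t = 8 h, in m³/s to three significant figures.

Q ≈ 178 m³/s

By discrete convolution, Q_j = Σ (P_i / 10 mm) · U_{j−i}.
At t = 8 h (j=4): Q = (9/10)·25 + (34/10)·35 + (20.5/10)·18 = 178 m³/s.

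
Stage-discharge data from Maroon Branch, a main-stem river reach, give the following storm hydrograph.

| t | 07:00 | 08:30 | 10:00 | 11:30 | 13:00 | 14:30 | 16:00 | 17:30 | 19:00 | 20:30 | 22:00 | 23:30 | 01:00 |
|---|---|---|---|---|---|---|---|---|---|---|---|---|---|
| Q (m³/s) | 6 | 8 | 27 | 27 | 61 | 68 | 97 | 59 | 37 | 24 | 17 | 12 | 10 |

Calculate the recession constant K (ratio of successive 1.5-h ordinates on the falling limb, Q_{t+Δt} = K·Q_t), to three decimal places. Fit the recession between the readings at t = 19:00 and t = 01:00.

Using the recession-limb readings at t = 19:00 and t = 01:00: Q falls from 37 to 10 m³/s over 4 intervals.
K = (Q₂/Q₁)^(1/4) = (10/37)^(1/4) = 0.721.

K ≈ 0.721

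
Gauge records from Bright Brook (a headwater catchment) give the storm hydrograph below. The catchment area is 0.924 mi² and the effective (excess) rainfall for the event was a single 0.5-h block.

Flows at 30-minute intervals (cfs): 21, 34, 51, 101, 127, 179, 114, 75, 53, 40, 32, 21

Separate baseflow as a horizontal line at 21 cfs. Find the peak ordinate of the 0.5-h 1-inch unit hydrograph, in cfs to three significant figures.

Direct runoff: 0.0, 13.0, 30.0, 80.0, 106.0, 158.0, 93.0, 54.0, 32.0, 19.0, 11.0, 0.0 cfs; ΣQ_DR = 596.0 cfs, peak = 158.0 cfs.
Runoff depth d = ΣQ_DR·Δt / A = 596.0 × 1800 / (0.924 mi²) = 0.4998 in.
The 1-inch UH is the DRH scaled by (1 in)/d, so U_p = 158.0 × 1/0.4998 = 316 cfs.

U_p ≈ 316 cfs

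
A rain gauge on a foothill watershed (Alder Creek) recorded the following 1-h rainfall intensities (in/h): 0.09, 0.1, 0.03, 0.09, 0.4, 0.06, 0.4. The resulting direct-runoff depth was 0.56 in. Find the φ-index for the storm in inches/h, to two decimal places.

Only the 2 blocks with intensity above φ contribute runoff: 0.4, 0.4 in/h.
Σ(I−φ)·Δt = d  ⇒  (0.4+0.4 − 2φ)·1 = 0.56
φ = (0.8000 − 0.56/1) / 2 = 0.12 in/h.

φ ≈ 0.12 in/h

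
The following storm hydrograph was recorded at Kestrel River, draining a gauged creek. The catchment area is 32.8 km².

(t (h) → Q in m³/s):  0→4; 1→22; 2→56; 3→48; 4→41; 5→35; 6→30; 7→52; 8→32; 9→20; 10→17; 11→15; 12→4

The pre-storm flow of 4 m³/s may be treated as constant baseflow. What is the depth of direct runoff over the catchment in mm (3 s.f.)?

Direct runoff: 0.0, 18.0, 52.0, 44.0, 37.0, 31.0, 26.0, 48.0, 28.0, 16.0, 13.0, 11.0, 0.0 m³/s; ΣQ_DR = 324.0 m³/s.
V = ΣQ_DR · Δt = 324.0 × 3600 s = 1.166 × 10^6 m³.
Over A = 32.8 km², depth = V / A = 35.6 mm.

d ≈ 35.6 mm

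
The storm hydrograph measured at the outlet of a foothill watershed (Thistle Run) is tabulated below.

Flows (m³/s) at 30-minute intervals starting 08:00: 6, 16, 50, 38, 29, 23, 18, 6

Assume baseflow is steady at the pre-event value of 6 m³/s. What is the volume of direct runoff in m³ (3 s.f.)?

Direct-runoff ordinates (Q − Q_b): 0.0, 10.0, 44.0, 32.0, 23.0, 17.0, 12.0, 0.0 m³/s.
ΣQ_DR = 138.0 m³/s.
With Δt = 0.5 h = 1800 s, V = ΣQ_DR · Δt = 138.0 × 1800 = 2.48 × 10^5 m³.

V ≈ 2.48 × 10^5 m³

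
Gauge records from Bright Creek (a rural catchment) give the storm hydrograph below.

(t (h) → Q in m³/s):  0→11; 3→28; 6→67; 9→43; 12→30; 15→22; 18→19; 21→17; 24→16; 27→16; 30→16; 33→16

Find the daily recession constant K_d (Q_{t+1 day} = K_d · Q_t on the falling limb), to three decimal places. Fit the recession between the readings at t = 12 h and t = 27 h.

Between t = 12 h and t = 27 h the flow falls from 30 to 16 m³/s over 5×3 h = 15 h.
Per-interval ratio K = (16/30)^(1/5) = 0.8819; K_d = K^(24/3) = 0.366.

K_d ≈ 0.366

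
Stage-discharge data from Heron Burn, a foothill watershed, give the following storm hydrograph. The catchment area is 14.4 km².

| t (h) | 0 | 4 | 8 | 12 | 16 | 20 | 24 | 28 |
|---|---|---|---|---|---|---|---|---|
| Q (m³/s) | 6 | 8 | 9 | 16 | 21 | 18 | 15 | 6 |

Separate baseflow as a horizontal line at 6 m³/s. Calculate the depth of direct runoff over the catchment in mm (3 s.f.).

Direct runoff: 0.0, 2.0, 3.0, 10.0, 15.0, 12.0, 9.0, 0.0 m³/s; ΣQ_DR = 51.00 m³/s.
V = ΣQ_DR · Δt = 51.00 × 14400 s = 7.344 × 10^5 m³.
Over A = 14.4 km², depth = V / A = 51.0 mm.

d ≈ 51.0 mm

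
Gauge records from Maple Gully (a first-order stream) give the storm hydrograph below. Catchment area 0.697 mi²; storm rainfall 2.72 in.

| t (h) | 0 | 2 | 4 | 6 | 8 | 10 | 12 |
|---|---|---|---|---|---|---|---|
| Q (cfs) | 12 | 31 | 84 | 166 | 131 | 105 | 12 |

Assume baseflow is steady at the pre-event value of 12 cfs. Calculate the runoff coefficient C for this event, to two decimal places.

C ≈ 0.75

ΣQ_DR = 457.0 cfs; V = ΣQ_DR·Δt = 3.290 × 10^6 ft³.
Runoff depth d = V / A = 2.032 in.
C = d / P = 2.032 / 2.72 = 0.75.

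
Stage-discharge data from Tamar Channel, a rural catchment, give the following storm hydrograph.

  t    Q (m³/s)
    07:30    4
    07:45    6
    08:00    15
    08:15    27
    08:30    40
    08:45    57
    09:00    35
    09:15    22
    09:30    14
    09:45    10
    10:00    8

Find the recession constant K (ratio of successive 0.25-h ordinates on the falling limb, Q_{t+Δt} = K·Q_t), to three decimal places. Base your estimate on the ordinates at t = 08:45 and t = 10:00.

Using the recession-limb readings at t = 08:45 and t = 10:00: Q falls from 57 to 8 m³/s over 5 intervals.
K = (Q₂/Q₁)^(1/5) = (8/57)^(1/5) = 0.675.

K ≈ 0.675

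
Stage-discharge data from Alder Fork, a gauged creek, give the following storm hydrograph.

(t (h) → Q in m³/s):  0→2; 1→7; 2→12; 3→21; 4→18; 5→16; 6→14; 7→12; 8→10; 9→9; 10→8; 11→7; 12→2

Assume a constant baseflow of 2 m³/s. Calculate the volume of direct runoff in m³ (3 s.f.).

Direct-runoff ordinates (Q − Q_b): 0.0, 5.0, 10.0, 19.0, 16.0, 14.0, 12.0, 10.0, 8.0, 7.0, 6.0, 5.0, 0.0 m³/s.
ΣQ_DR = 112.0 m³/s.
With Δt = 1 h = 3600 s, V = ΣQ_DR · Δt = 112.0 × 3600 = 4.03 × 10^5 m³.

V ≈ 4.03 × 10^5 m³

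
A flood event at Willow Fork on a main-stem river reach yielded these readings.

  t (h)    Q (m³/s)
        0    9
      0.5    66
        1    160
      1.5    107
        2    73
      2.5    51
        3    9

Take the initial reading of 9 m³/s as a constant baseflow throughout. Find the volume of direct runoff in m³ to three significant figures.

V ≈ 7.42 × 10^5 m³

Direct-runoff ordinates (Q − Q_b): 0.0, 57.0, 151.0, 98.0, 64.0, 42.0, 0.0 m³/s.
ΣQ_DR = 412.0 m³/s.
With Δt = 0.5 h = 1800 s, V = ΣQ_DR · Δt = 412.0 × 1800 = 7.42 × 10^5 m³.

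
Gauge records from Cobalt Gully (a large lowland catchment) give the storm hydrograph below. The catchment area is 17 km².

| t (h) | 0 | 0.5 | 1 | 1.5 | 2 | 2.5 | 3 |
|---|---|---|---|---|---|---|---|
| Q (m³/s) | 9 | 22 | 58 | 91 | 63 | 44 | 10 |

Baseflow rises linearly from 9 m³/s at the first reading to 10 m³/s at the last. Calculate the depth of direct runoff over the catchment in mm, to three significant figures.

Direct runoff: 0.00, 12.83, 48.67, 81.50, 53.33, 34.17, 0.00 m³/s; ΣQ_DR = 230.5 m³/s.
V = ΣQ_DR · Δt = 230.5 × 1800 s = 4.149 × 10^5 m³.
Over A = 17 km², depth = V / A = 24.4 mm.

d ≈ 24.4 mm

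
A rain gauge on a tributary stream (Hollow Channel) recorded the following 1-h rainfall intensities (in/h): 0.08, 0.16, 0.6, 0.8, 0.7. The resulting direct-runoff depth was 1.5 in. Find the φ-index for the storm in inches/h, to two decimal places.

φ ≈ 0.20 in/h

Only the 3 blocks with intensity above φ contribute runoff: 0.6, 0.8, 0.7 in/h.
Σ(I−φ)·Δt = d  ⇒  (0.6+0.8+0.7 − 3φ)·1 = 1.5
φ = (2.100 − 1.5/1) / 3 = 0.20 in/h.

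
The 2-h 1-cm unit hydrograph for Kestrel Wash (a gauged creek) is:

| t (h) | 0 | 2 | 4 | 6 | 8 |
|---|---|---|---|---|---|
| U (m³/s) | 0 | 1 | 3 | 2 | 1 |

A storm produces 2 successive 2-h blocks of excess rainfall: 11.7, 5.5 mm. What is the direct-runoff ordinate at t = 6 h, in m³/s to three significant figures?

Q ≈ 3.99 m³/s

By discrete convolution, Q_j = Σ (P_i / 10 mm) · U_{j−i}.
At t = 6 h (j=3): Q = (11.7/10)·2 + (5.5/10)·3 = 3.99 m³/s.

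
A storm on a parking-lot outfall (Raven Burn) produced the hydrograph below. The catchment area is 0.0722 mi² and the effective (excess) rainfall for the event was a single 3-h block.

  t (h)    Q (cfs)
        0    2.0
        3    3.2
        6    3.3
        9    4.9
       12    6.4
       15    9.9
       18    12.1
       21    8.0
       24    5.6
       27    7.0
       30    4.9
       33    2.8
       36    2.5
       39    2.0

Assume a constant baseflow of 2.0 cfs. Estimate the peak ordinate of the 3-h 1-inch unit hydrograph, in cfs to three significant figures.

U_p ≈ 3.37 cfs

Direct runoff: 0.0, 1.2, 1.3, 2.9, 4.4, 7.9, 10.1, 6.0, 3.6, 5.0, 2.9, 0.8, 0.5, 0.0 cfs; ΣQ_DR = 46.60 cfs, peak = 10.1 cfs.
Runoff depth d = ΣQ_DR·Δt / A = 46.60 × 10800 / (0.0722 mi²) = 3.000 in.
The 1-inch UH is the DRH scaled by (1 in)/d, so U_p = 10.1 × 1/3.000 = 3.37 cfs.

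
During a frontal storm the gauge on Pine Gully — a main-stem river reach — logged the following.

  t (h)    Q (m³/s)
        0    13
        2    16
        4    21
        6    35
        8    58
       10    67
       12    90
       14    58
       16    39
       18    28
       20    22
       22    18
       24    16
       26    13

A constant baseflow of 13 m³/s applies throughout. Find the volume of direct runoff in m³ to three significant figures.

V ≈ 2.25 × 10^6 m³

Direct-runoff ordinates (Q − Q_b): 0.0, 3.0, 8.0, 22.0, 45.0, 54.0, 77.0, 45.0, 26.0, 15.0, 9.0, 5.0, 3.0, 0.0 m³/s.
ΣQ_DR = 312.0 m³/s.
With Δt = 2 h = 7200 s, V = ΣQ_DR · Δt = 312.0 × 7200 = 2.25 × 10^6 m³.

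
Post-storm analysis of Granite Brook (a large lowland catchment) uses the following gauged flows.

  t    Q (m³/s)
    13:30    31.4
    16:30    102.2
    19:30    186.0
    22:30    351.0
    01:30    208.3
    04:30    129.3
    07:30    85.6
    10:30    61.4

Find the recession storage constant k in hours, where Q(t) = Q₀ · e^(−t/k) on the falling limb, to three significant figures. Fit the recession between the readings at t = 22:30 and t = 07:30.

On the falling limb, Q drops from 351.0 to 85.6 m³/s between t = 22:30 and t = 07:30 (Δt = 9 h).
k = −Δt / ln(Q₂/Q₁) = −9 / ln(85.6/351.0) = 6.38 h.

k ≈ 6.38 h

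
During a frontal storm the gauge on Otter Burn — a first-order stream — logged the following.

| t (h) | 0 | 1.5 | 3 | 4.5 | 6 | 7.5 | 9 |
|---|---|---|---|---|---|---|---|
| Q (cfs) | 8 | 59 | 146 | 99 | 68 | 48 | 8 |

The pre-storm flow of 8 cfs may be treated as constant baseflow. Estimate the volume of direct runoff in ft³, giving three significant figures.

V ≈ 2.05 × 10^6 ft³

Direct-runoff ordinates (Q − Q_b): 0.0, 51.0, 138.0, 91.0, 60.0, 40.0, 0.0 cfs.
ΣQ_DR = 380.0 cfs.
With Δt = 1.5 h = 5400 s, V = ΣQ_DR · Δt = 380.0 × 5400 = 2.05 × 10^6 ft³.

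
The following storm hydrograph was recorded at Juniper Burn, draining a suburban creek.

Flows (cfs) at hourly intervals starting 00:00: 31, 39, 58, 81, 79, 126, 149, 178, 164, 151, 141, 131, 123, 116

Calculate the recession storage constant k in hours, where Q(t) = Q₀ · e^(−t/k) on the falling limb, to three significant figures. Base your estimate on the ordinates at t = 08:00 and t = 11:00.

On the falling limb, Q drops from 164 to 131 cfs between t = 08:00 and t = 11:00 (Δt = 3 h).
k = −Δt / ln(Q₂/Q₁) = −3 / ln(131/164) = 13.4 h.

k ≈ 13.4 h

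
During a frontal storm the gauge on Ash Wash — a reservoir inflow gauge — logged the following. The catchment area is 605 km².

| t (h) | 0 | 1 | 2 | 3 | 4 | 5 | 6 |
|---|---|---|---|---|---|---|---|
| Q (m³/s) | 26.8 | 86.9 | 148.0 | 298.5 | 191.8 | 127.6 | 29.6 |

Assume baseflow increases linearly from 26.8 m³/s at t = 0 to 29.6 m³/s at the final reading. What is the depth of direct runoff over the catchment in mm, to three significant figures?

d ≈ 4.24 mm

Direct runoff: 0.00, 59.63, 120.27, 270.30, 163.13, 98.47, 0.00 m³/s; ΣQ_DR = 711.8 m³/s.
V = ΣQ_DR · Δt = 711.8 × 3600 s = 2.562 × 10^6 m³.
Over A = 605 km², depth = V / A = 4.24 mm.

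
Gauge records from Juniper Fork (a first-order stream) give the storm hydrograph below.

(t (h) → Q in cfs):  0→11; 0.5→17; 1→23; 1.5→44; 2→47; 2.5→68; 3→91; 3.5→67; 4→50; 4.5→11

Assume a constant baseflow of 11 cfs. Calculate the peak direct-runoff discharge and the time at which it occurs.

Q_p = 80.0 cfs at t = 3 h

Subtracting baseflow gives direct-runoff ordinates: 0.0, 6.0, 12.0, 33.0, 36.0, 57.0, 80.0, 56.0, 39.0, 0.0 cfs.
The maximum is 80.0 cfs, occurring at the reading for t = 3 h.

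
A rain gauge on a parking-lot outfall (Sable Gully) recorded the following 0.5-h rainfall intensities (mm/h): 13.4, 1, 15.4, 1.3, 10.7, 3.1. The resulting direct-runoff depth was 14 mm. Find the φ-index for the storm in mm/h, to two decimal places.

φ ≈ 3.83 mm/h

Only the 3 blocks with intensity above φ contribute runoff: 13.4, 15.4, 10.7 mm/h.
Σ(I−φ)·Δt = d  ⇒  (13.4+15.4+10.7 − 3φ)·0.5 = 14
φ = (39.50 − 14/0.5) / 3 = 3.83 mm/h.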